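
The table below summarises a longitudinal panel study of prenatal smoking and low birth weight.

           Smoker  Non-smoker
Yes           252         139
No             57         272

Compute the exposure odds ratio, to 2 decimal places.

8.65

Reading the table with exposure as columns: a = 252 (Smoker, case), b = 57 (Smoker, non-case), c = 139 (Non-smoker, case), d = 272.
OR = (a·d)/(b·c) = (252 × 272) / (57 × 139) = 68544 / 7923 = 8.65127
The odds of low birth weight are about 8.65 times as high in the smoker group.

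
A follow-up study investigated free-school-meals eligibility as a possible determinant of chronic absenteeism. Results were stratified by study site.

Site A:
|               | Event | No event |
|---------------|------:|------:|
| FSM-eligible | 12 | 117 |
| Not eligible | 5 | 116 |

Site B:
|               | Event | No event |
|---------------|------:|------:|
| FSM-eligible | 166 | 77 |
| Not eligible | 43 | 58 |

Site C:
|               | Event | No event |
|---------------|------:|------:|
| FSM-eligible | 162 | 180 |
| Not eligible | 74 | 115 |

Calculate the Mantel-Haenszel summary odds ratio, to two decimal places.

OR_MH = Σ(aᵢdᵢ/nᵢ) / Σ(bᵢcᵢ/nᵢ), where nᵢ is the stratum total.
Stratum 1 (Site A): n = 250; a·d/n = 12·116/250 = 5.5680; b·c/n = 117·5/250 = 2.3400
Stratum 2 (Site B): n = 344; a·d/n = 166·58/344 = 27.9884; b·c/n = 77·43/344 = 9.6250
Stratum 3 (Site C): n = 531; a·d/n = 162·115/531 = 35.0847; b·c/n = 180·74/531 = 25.0847
OR_MH = (5.5680 + 27.9884 + 35.0847) / (2.3400 + 9.6250 + 25.0847) = 68.6411 / 37.0497 = 1.85267

1.85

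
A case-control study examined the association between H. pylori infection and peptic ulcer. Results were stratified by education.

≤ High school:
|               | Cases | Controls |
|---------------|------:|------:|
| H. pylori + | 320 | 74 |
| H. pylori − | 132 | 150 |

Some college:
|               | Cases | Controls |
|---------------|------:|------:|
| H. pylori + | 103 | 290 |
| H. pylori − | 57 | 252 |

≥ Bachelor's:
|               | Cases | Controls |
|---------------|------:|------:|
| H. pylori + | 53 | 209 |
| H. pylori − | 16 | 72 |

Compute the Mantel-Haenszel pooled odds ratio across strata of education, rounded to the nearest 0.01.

OR_MH = Σ(aᵢdᵢ/nᵢ) / Σ(bᵢcᵢ/nᵢ), where nᵢ is the stratum total.
Stratum 1 (≤ High school): n = 676; a·d/n = 320·150/676 = 71.0059; b·c/n = 74·132/676 = 14.4497
Stratum 2 (Some college): n = 702; a·d/n = 103·252/702 = 36.9744; b·c/n = 290·57/702 = 23.5470
Stratum 3 (≥ Bachelor's): n = 350; a·d/n = 53·72/350 = 10.9029; b·c/n = 209·16/350 = 9.5543
OR_MH = (71.0059 + 36.9744 + 10.9029) / (14.4497 + 23.5470 + 9.5543) = 118.8831 / 47.5510 = 2.50012

2.50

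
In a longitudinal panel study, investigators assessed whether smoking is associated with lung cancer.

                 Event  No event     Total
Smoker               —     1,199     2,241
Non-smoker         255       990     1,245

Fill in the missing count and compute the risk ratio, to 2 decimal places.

The missing cell is in the exposed row: 2241 − 1199 = 1042.
So a = 1042, b = 1199, c = 255, d = 990.
RR = [a/(a+b)] / [c/(c+d)] = (1042/2241) / (255/1245) = 0.46497/0.20482 = 2.27015

2.27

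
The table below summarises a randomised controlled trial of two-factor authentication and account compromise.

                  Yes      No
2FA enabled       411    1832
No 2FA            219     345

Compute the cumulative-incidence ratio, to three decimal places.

0.472

Cells: a = 411, b = 1832, c = 219, d = 345.
Risk in exposed = 411/2243 = 0.18324; risk in unexposed = 219/564 = 0.38830.
RR = 0.18324 / 0.38830 = 0.47190
The risk is 53% lower among the exposed than among the unexposed.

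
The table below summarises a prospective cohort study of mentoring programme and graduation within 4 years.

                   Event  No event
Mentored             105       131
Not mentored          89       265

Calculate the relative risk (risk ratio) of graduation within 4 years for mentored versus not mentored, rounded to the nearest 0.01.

Cells: a = 105, b = 131, c = 89, d = 265.
Risk in exposed = 105/236 = 0.44492; risk in unexposed = 89/354 = 0.25141.
RR = 0.44492 / 0.25141 = 1.76966
The risk among the exposed is 1.77 times that among the unexposed.

1.77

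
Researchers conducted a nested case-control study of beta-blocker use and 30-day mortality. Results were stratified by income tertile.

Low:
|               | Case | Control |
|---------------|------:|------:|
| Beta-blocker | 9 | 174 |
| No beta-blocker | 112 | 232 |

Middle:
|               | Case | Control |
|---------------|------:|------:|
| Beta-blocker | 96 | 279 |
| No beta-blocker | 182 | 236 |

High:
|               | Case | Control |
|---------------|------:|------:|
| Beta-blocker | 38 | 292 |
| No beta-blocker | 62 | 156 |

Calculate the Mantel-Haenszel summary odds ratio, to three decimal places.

0.323

OR_MH = Σ(aᵢdᵢ/nᵢ) / Σ(bᵢcᵢ/nᵢ), where nᵢ is the stratum total.
Stratum 1 (Low): n = 527; a·d/n = 9·232/527 = 3.9620; b·c/n = 174·112/527 = 36.9791
Stratum 2 (Middle): n = 793; a·d/n = 96·236/793 = 28.5700; b·c/n = 279·182/793 = 64.0328
Stratum 3 (High): n = 548; a·d/n = 38·156/548 = 10.8175; b·c/n = 292·62/548 = 33.0365
OR_MH = (3.9620 + 28.5700 + 10.8175) / (36.9791 + 64.0328 + 33.0365) = 43.3496 / 134.0484 = 0.32339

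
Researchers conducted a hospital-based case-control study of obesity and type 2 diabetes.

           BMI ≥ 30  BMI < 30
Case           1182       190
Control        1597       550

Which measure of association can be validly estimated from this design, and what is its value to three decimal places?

Reading the table with exposure as columns: a = 1182 (BMI ≥ 30, case), b = 1597 (BMI ≥ 30, non-case), c = 190 (BMI < 30, case), d = 550.
This is a hospital-based case-control study: participants were sampled on outcome status, so risks in the source population cannot be estimated directly — relative risk is not valid here. The odds ratio is the appropriate measure.
OR = (a·d)/(b·c) = (1182 × 550) / (1597 × 190) = 650100 / 303430 = 2.14250

2.143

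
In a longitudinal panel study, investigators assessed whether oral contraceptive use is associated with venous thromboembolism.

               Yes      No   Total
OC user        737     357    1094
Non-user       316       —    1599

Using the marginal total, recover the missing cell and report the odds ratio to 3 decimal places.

The missing cell is in the unexposed row: 1599 − 316 = 1283.
So a = 737, b = 357, c = 316, d = 1283.
OR = (a·d)/(b·c) = (737 × 1283) / (357 × 316) = 945571 / 112812 = 8.38183

8.382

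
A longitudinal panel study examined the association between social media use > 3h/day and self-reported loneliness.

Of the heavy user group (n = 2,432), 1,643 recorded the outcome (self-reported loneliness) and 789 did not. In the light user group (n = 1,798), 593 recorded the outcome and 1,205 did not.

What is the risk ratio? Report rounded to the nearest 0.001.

2.048

From the description: a = 1643, b = 789, c = 593, d = 1205.
Risk in exposed = 1643/2432 = 0.67558; risk in unexposed = 593/1798 = 0.32981.
RR = 0.67558 / 0.32981 = 2.04837
The risk among the exposed is 2.05 times that among the unexposed.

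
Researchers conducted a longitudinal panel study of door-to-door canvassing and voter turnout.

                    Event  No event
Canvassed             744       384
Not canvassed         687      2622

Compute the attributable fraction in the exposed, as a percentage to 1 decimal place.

68.5

Cells: a = 744, b = 384, c = 687, d = 2622.
Risk in exposed = 744/1128 = 0.65957; risk in unexposed = 687/3309 = 0.20762.
RR = 0.65957/0.20762 = 3.17690
AR% = (RR − 1)/RR × 100 = (3.17690 − 1)/3.17690 × 100 = 68.5228%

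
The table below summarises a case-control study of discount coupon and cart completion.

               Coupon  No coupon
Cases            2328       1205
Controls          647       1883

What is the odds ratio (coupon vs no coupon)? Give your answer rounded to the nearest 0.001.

5.623

Reading the table with exposure as columns: a = 2328 (Coupon, case), b = 647 (Coupon, non-case), c = 1205 (No coupon, case), d = 1883.
OR = (a·d)/(b·c) = (2328 × 1883) / (647 × 1205) = 4383624 / 779635 = 5.62266
The odds of cart completion are about 5.62 times as high in the coupon group.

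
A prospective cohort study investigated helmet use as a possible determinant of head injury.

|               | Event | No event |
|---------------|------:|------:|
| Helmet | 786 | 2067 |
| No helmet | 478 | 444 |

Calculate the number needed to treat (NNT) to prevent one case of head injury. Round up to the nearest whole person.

5

Risk in treated group = 786/2853 = 0.27550; risk in control = 478/922 = 0.51844.
Absolute risk reduction = 0.51844 − 0.27550 = 0.24294
NNT = 1 / ARR = 1 / 0.24294 = 4.116 → round up → 5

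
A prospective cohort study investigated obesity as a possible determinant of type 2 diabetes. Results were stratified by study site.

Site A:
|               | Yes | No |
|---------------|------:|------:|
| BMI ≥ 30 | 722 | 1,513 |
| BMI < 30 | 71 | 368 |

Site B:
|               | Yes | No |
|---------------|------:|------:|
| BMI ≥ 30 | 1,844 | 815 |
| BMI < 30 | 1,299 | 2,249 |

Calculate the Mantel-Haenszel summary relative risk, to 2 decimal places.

RR_MH = Σ(aᵢ·n₀ᵢ/nᵢ) / Σ(cᵢ·n₁ᵢ/nᵢ), with n₁ᵢ = aᵢ+bᵢ (exposed), n₀ᵢ = cᵢ+dᵢ (unexposed), nᵢ = n₁ᵢ+n₀ᵢ.
Stratum 1 (Site A): n₁ = 2235, n₀ = 439, n = 2674; a·n₀/n = 722·439/2674 = 118.5333; c·n₁/n = 71·2235/2674 = 59.3437
Stratum 2 (Site B): n₁ = 2659, n₀ = 3548, n = 6207; a·n₀/n = 1844·3548/6207 = 1054.0538; c·n₁/n = 1299·2659/6207 = 556.4751
RR_MH = (118.5333 + 1054.0538) / (59.3437 + 556.4751) = 1172.5871 / 615.8188 = 1.90411

1.90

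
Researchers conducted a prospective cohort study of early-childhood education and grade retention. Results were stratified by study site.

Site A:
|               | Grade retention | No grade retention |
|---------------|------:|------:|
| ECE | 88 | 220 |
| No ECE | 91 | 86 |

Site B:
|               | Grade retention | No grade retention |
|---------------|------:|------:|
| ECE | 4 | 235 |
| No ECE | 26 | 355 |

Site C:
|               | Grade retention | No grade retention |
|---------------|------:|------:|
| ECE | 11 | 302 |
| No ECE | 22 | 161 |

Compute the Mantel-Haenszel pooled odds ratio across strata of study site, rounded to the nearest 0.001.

OR_MH = Σ(aᵢdᵢ/nᵢ) / Σ(bᵢcᵢ/nᵢ), where nᵢ is the stratum total.
Stratum 1 (Site A): n = 485; a·d/n = 88·86/485 = 15.6041; b·c/n = 220·91/485 = 41.2784
Stratum 2 (Site B): n = 620; a·d/n = 4·355/620 = 2.2903; b·c/n = 235·26/620 = 9.8548
Stratum 3 (Site C): n = 496; a·d/n = 11·161/496 = 3.5706; b·c/n = 302·22/496 = 13.3952
OR_MH = (15.6041 + 2.2903 + 3.5706) / (41.2784 + 9.8548 + 13.3952) = 21.4650 / 64.5284 = 0.33264

0.333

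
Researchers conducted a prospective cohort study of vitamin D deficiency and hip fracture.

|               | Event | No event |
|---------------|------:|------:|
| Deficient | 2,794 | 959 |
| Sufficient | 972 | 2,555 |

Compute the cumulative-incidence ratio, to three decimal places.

Cells: a = 2794, b = 959, c = 972, d = 2555.
Risk in exposed = 2794/3753 = 0.74447; risk in unexposed = 972/3527 = 0.27559.
RR = 0.74447 / 0.27559 = 2.70139
The risk among the exposed is 2.70 times that among the unexposed.

2.701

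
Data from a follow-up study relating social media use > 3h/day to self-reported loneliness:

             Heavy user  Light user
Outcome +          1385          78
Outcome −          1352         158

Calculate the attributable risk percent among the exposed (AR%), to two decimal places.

34.69

Reading the table with exposure as columns: a = 1385 (Heavy user, case), b = 1352 (Heavy user, non-case), c = 78 (Light user, case), d = 158.
Risk in exposed = 1385/2737 = 0.50603; risk in unexposed = 78/236 = 0.33051.
RR = 0.50603/0.33051 = 1.53106
AR% = (RR − 1)/RR × 100 = (1.53106 − 1)/1.53106 × 100 = 34.6858%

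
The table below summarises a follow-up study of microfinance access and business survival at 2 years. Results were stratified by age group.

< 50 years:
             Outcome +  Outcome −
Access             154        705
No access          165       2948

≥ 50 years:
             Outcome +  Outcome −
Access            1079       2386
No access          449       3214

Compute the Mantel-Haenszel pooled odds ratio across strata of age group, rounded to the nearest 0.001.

3.346

OR_MH = Σ(aᵢdᵢ/nᵢ) / Σ(bᵢcᵢ/nᵢ), where nᵢ is the stratum total.
Stratum 1 (< 50 years): n = 3972; a·d/n = 154·2948/3972 = 114.2981; b·c/n = 705·165/3972 = 29.2863
Stratum 2 (≥ 50 years): n = 7128; a·d/n = 1079·3214/7128 = 486.5188; b·c/n = 2386·449/7128 = 150.2966
OR_MH = (114.2981 + 486.5188) / (29.2863 + 150.2966) = 600.8169 / 179.5828 = 3.34563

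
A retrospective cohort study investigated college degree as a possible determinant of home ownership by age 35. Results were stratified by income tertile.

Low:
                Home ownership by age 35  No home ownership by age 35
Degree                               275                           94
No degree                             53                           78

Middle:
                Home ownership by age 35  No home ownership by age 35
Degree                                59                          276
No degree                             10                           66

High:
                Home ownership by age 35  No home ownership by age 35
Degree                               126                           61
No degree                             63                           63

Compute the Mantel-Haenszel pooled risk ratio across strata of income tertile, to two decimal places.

RR_MH = Σ(aᵢ·n₀ᵢ/nᵢ) / Σ(cᵢ·n₁ᵢ/nᵢ), with n₁ᵢ = aᵢ+bᵢ (exposed), n₀ᵢ = cᵢ+dᵢ (unexposed), nᵢ = n₁ᵢ+n₀ᵢ.
Stratum 1 (Low): n₁ = 369, n₀ = 131, n = 500; a·n₀/n = 275·131/500 = 72.0500; c·n₁/n = 53·369/500 = 39.1140
Stratum 2 (Middle): n₁ = 335, n₀ = 76, n = 411; a·n₀/n = 59·76/411 = 10.9100; c·n₁/n = 10·335/411 = 8.1509
Stratum 3 (High): n₁ = 187, n₀ = 126, n = 313; a·n₀/n = 126·126/313 = 50.7220; c·n₁/n = 63·187/313 = 37.6390
RR_MH = (72.0500 + 10.9100 + 50.7220) / (39.1140 + 8.1509 + 37.6390) = 133.6820 / 84.9038 = 1.57451

1.57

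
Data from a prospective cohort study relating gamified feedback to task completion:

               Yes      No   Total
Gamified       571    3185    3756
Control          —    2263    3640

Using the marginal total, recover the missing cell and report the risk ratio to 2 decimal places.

0.40

The missing cell is in the unexposed row: 3640 − 2263 = 1377.
So a = 571, b = 3185, c = 1377, d = 2263.
RR = [a/(a+b)] / [c/(c+d)] = (571/3756) / (1377/3640) = 0.15202/0.37830 = 0.40186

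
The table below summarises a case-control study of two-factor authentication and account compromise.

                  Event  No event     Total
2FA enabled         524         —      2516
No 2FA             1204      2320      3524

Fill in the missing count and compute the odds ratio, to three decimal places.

The missing cell is in the exposed row: 2516 − 524 = 1992.
So a = 524, b = 1992, c = 1204, d = 2320.
OR = (a·d)/(b·c) = (524 × 2320) / (1992 × 1204) = 1215680 / 2398368 = 0.50688

0.507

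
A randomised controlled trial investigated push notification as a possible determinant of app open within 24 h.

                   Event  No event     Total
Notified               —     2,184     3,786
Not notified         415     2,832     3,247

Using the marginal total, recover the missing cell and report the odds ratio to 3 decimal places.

The missing cell is in the exposed row: 3786 − 2184 = 1602.
So a = 1602, b = 2184, c = 415, d = 2832.
OR = (a·d)/(b·c) = (1602 × 2832) / (2184 × 415) = 4536864 / 906360 = 5.00559

5.006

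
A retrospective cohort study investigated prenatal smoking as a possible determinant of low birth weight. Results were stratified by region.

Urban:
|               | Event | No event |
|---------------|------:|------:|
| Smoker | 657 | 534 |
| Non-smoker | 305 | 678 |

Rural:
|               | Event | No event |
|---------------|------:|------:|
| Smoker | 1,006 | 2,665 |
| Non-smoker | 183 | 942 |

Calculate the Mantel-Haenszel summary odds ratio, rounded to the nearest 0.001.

OR_MH = Σ(aᵢdᵢ/nᵢ) / Σ(bᵢcᵢ/nᵢ), where nᵢ is the stratum total.
Stratum 1 (Urban): n = 2174; a·d/n = 657·678/2174 = 204.8970; b·c/n = 534·305/2174 = 74.9172
Stratum 2 (Rural): n = 4796; a·d/n = 1006·942/4796 = 197.5922; b·c/n = 2665·183/4796 = 101.6879
OR_MH = (204.8970 + 197.5922) / (74.9172 + 101.6879) = 402.4891 / 176.6051 = 2.27903

2.279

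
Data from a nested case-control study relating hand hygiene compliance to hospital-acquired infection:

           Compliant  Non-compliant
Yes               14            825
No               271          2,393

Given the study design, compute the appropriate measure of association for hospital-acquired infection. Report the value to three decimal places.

Reading the table with exposure as columns: a = 14 (Compliant, case), b = 271 (Compliant, non-case), c = 825 (Non-compliant, case), d = 2393.
This is a nested case-control study: participants were sampled on outcome status, so risks in the source population cannot be estimated directly — relative risk is not valid here. The odds ratio is the appropriate measure.
OR = (a·d)/(b·c) = (14 × 2393) / (271 × 825) = 33502 / 223575 = 0.14985

0.150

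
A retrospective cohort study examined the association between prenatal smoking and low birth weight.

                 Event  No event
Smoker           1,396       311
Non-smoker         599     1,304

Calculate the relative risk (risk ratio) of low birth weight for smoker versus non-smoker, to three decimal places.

2.598

Cells: a = 1396, b = 311, c = 599, d = 1304.
Risk in exposed = 1396/1707 = 0.81781; risk in unexposed = 599/1903 = 0.31477.
RR = 0.81781 / 0.31477 = 2.59815
The risk among the exposed is 2.60 times that among the unexposed.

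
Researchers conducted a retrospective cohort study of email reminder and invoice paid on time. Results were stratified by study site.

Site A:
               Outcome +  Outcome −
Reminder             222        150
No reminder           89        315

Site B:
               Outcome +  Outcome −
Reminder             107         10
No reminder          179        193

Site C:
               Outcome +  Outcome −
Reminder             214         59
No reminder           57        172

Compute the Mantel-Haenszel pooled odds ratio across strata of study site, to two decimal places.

OR_MH = Σ(aᵢdᵢ/nᵢ) / Σ(bᵢcᵢ/nᵢ), where nᵢ is the stratum total.
Stratum 1 (Site A): n = 776; a·d/n = 222·315/776 = 90.1160; b·c/n = 150·89/776 = 17.2036
Stratum 2 (Site B): n = 489; a·d/n = 107·193/489 = 42.2311; b·c/n = 10·179/489 = 3.6605
Stratum 3 (Site C): n = 502; a·d/n = 214·172/502 = 73.3227; b·c/n = 59·57/502 = 6.6992
OR_MH = (90.1160 + 42.2311 + 73.3227) / (17.2036 + 3.6605 + 6.6992) = 205.6698 / 27.5633 = 7.46171

7.46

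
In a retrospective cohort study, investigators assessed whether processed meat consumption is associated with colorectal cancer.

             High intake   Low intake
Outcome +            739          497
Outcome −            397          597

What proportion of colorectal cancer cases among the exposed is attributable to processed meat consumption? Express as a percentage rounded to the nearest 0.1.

30.2

Reading the table with exposure as columns: a = 739 (High intake, case), b = 397 (High intake, non-case), c = 497 (Low intake, case), d = 597.
Risk in exposed = 739/1136 = 0.65053; risk in unexposed = 497/1094 = 0.45430.
RR = 0.65053/0.45430 = 1.43195
AR% = (RR − 1)/RR × 100 = (1.43195 − 1)/1.43195 × 100 = 30.1650%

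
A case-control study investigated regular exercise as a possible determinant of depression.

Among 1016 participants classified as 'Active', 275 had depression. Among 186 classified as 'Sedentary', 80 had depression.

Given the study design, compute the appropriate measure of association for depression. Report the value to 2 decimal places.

From the description: a = 275, b = 741, c = 80, d = 106.
This is a case-control study: participants were sampled on outcome status, so risks in the source population cannot be estimated directly — relative risk is not valid here. The odds ratio is the appropriate measure.
OR = (a·d)/(b·c) = (275 × 106) / (741 × 80) = 29150 / 59280 = 0.49173

0.49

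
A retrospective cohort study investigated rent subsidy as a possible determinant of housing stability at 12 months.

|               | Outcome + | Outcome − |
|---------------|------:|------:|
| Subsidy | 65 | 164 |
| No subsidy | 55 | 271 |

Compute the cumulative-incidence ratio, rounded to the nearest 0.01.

1.68

Cells: a = 65, b = 164, c = 55, d = 271.
Risk in exposed = 65/229 = 0.28384; risk in unexposed = 55/326 = 0.16871.
RR = 0.28384 / 0.16871 = 1.68241
The risk among the exposed is 1.68 times that among the unexposed.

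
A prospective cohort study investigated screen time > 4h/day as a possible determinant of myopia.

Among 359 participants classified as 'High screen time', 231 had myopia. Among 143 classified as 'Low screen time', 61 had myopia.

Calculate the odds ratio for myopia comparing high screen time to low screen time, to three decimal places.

2.426

From the description: a = 231, b = 128, c = 61, d = 82.
OR = (a·d)/(b·c) = (231 × 82) / (128 × 61) = 18942 / 7808 = 2.42597
The odds of myopia are about 2.43 times as high in the high screen time group.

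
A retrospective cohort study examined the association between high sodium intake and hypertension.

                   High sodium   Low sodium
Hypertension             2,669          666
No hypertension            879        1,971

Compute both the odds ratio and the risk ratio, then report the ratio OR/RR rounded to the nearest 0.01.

Reading the table with exposure as columns: a = 2669 (High sodium, case), b = 879 (High sodium, non-case), c = 666 (Low sodium, case), d = 1971.
OR = (2669·1971)/(879·666) = 5260599/585414 = 8.98612
Risk in exposed = 2669/3548 = 0.75225; risk in unexposed = 666/2637 = 0.25256; RR = 2.97852
OR/RR = 8.98612 / 2.97852 = 3.01697
The outcome is not rare, so the OR lies further from 1 than the RR.

3.02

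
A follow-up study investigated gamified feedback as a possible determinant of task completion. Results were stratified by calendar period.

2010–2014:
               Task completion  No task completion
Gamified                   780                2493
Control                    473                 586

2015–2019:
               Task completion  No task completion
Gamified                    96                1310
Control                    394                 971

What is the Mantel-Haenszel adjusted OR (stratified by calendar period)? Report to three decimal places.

0.304

OR_MH = Σ(aᵢdᵢ/nᵢ) / Σ(bᵢcᵢ/nᵢ), where nᵢ is the stratum total.
Stratum 1 (2010–2014): n = 4332; a·d/n = 780·586/4332 = 105.5125; b·c/n = 2493·473/4332 = 272.2043
Stratum 2 (2015–2019): n = 2771; a·d/n = 96·971/2771 = 33.6398; b·c/n = 1310·394/2771 = 186.2649
OR_MH = (105.5125 + 33.6398) / (272.2043 + 186.2649) = 139.1523 / 458.4692 = 0.30352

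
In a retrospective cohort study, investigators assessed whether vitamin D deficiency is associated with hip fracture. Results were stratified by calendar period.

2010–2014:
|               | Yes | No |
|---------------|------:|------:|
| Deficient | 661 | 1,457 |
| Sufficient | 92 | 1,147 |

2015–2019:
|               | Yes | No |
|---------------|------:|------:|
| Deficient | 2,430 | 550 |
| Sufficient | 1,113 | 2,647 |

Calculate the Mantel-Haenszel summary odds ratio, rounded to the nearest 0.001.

OR_MH = Σ(aᵢdᵢ/nᵢ) / Σ(bᵢcᵢ/nᵢ), where nᵢ is the stratum total.
Stratum 1 (2010–2014): n = 3357; a·d/n = 661·1147/3357 = 225.8466; b·c/n = 1457·92/3357 = 39.9297
Stratum 2 (2015–2019): n = 6740; a·d/n = 2430·2647/6740 = 954.3338; b·c/n = 550·1113/6740 = 90.8234
OR_MH = (225.8466 + 954.3338) / (39.9297 + 90.8234) = 1180.1804 / 130.7531 = 9.02602

9.026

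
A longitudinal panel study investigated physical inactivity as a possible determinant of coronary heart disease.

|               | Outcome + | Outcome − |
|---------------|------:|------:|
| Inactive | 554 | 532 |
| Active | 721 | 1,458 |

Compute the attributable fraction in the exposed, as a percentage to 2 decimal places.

35.14

Cells: a = 554, b = 532, c = 721, d = 1458.
Risk in exposed = 554/1086 = 0.51013; risk in unexposed = 721/2179 = 0.33089.
RR = 0.51013/0.33089 = 1.54171
AR% = (RR − 1)/RR × 100 = (1.54171 − 1)/1.54171 × 100 = 35.1368%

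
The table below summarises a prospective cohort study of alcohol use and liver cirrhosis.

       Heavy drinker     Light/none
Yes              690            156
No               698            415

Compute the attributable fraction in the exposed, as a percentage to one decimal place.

Reading the table with exposure as columns: a = 690 (Heavy drinker, case), b = 698 (Heavy drinker, non-case), c = 156 (Light/none, case), d = 415.
Risk in exposed = 690/1388 = 0.49712; risk in unexposed = 156/571 = 0.27320.
RR = 0.49712/0.27320 = 1.81958
AR% = (RR − 1)/RR × 100 = (1.81958 − 1)/1.81958 × 100 = 45.0423%

45.0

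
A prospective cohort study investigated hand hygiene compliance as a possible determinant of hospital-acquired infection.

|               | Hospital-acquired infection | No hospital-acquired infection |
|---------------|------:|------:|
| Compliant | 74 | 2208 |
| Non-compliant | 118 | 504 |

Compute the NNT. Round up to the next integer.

7

Risk in treated group = 74/2282 = 0.03243; risk in control = 118/622 = 0.18971.
Absolute risk reduction = 0.18971 − 0.03243 = 0.15728
NNT = 1 / ARR = 1 / 0.15728 = 6.358 → round up → 7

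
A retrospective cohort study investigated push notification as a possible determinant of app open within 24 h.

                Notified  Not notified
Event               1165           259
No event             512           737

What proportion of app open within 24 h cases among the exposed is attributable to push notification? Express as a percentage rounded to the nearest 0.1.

Reading the table with exposure as columns: a = 1165 (Notified, case), b = 512 (Notified, non-case), c = 259 (Not notified, case), d = 737.
Risk in exposed = 1165/1677 = 0.69469; risk in unexposed = 259/996 = 0.26004.
RR = 0.69469/0.26004 = 2.67148
AR% = (RR − 1)/RR × 100 = (2.67148 − 1)/2.67148 × 100 = 62.5676%

62.6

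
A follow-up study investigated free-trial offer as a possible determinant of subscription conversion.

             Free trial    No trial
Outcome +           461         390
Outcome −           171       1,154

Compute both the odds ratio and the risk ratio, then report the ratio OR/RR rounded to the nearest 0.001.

2.762

Reading the table with exposure as columns: a = 461 (Free trial, case), b = 171 (Free trial, non-case), c = 390 (No trial, case), d = 1154.
OR = (461·1154)/(171·390) = 531994/66690 = 7.97712
Risk in exposed = 461/632 = 0.72943; risk in unexposed = 390/1544 = 0.25259; RR = 2.88780
OR/RR = 7.97712 / 2.88780 = 2.76235
The outcome is not rare, so the OR lies further from 1 than the RR.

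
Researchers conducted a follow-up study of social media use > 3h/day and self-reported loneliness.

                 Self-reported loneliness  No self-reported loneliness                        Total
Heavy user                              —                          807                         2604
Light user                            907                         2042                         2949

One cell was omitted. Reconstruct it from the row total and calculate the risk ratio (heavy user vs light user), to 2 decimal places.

2.24

The missing cell is in the exposed row: 2604 − 807 = 1797.
So a = 1797, b = 807, c = 907, d = 2042.
RR = [a/(a+b)] / [c/(c+d)] = (1797/2604) / (907/2949) = 0.69009/0.30756 = 2.24375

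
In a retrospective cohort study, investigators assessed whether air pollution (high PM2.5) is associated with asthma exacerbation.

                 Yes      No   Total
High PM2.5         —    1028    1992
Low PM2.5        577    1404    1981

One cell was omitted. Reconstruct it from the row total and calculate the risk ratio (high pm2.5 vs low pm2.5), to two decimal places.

1.66

The missing cell is in the exposed row: 1992 − 1028 = 964.
So a = 964, b = 1028, c = 577, d = 1404.
RR = [a/(a+b)] / [c/(c+d)] = (964/1992) / (577/1981) = 0.48394/0.29127 = 1.66148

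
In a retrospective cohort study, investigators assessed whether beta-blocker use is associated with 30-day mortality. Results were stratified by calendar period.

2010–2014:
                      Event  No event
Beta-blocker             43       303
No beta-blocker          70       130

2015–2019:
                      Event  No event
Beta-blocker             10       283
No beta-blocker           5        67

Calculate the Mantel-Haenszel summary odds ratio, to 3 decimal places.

0.283

OR_MH = Σ(aᵢdᵢ/nᵢ) / Σ(bᵢcᵢ/nᵢ), where nᵢ is the stratum total.
Stratum 1 (2010–2014): n = 546; a·d/n = 43·130/546 = 10.2381; b·c/n = 303·70/546 = 38.8462
Stratum 2 (2015–2019): n = 365; a·d/n = 10·67/365 = 1.8356; b·c/n = 283·5/365 = 3.8767
OR_MH = (10.2381 + 1.8356) / (38.8462 + 3.8767) = 12.0737 / 42.7229 = 0.28261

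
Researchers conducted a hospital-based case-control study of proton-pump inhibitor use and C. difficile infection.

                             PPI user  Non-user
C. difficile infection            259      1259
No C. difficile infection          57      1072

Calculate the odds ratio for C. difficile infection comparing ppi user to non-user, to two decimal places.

Reading the table with exposure as columns: a = 259 (PPI user, case), b = 57 (PPI user, non-case), c = 1259 (Non-user, case), d = 1072.
OR = (a·d)/(b·c) = (259 × 1072) / (57 × 1259) = 277648 / 71763 = 3.86896
The odds of C. difficile infection are about 3.87 times as high in the ppi user group.

3.87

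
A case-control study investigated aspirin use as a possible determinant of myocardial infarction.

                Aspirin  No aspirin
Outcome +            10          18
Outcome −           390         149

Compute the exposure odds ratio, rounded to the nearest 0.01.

0.21

Reading the table with exposure as columns: a = 10 (Aspirin, case), b = 390 (Aspirin, non-case), c = 18 (No aspirin, case), d = 149.
OR = (a·d)/(b·c) = (10 × 149) / (390 × 18) = 1490 / 7020 = 0.21225
Exposure is associated with lower odds of myocardial infarction (OR = 0.21 < 1).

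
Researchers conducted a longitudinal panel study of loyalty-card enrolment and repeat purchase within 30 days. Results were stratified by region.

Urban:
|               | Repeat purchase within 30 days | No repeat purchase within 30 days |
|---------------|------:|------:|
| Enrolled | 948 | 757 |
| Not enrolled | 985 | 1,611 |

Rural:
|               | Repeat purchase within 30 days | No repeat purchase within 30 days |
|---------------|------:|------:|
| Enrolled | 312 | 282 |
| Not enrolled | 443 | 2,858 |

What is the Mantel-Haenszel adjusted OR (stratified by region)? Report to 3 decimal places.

OR_MH = Σ(aᵢdᵢ/nᵢ) / Σ(bᵢcᵢ/nᵢ), where nᵢ is the stratum total.
Stratum 1 (Urban): n = 4301; a·d/n = 948·1611/4301 = 355.0867; b·c/n = 757·985/4301 = 173.3655
Stratum 2 (Rural): n = 3895; a·d/n = 312·2858/3895 = 228.9335; b·c/n = 282·443/3895 = 32.0734
OR_MH = (355.0867 + 228.9335) / (173.3655 + 32.0734) = 584.0202 / 205.4389 = 2.84279

2.843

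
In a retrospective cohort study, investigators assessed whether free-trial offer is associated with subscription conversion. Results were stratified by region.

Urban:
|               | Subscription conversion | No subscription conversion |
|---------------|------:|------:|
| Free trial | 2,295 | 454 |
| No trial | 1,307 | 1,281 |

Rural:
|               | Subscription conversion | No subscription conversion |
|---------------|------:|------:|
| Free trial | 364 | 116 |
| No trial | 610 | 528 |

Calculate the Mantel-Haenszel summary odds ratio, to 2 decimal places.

4.32

OR_MH = Σ(aᵢdᵢ/nᵢ) / Σ(bᵢcᵢ/nᵢ), where nᵢ is the stratum total.
Stratum 1 (Urban): n = 5337; a·d/n = 2295·1281/5337 = 550.8516; b·c/n = 454·1307/5337 = 111.1819
Stratum 2 (Rural): n = 1618; a·d/n = 364·528/1618 = 118.7837; b·c/n = 116·610/1618 = 43.7330
OR_MH = (550.8516 + 118.7837) / (111.1819 + 43.7330) = 669.6353 / 154.9149 = 4.32260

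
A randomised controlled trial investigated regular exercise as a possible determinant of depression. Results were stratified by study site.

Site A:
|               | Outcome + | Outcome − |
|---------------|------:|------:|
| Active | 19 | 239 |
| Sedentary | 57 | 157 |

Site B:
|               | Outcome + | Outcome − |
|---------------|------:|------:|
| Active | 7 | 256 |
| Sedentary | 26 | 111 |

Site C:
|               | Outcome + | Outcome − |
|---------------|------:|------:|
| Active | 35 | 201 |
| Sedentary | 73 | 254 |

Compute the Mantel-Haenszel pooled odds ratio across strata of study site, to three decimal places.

OR_MH = Σ(aᵢdᵢ/nᵢ) / Σ(bᵢcᵢ/nᵢ), where nᵢ is the stratum total.
Stratum 1 (Site A): n = 472; a·d/n = 19·157/472 = 6.3199; b·c/n = 239·57/472 = 28.8623
Stratum 2 (Site B): n = 400; a·d/n = 7·111/400 = 1.9425; b·c/n = 256·26/400 = 16.6400
Stratum 3 (Site C): n = 563; a·d/n = 35·254/563 = 15.7904; b·c/n = 201·73/563 = 26.0622
OR_MH = (6.3199 + 1.9425 + 15.7904) / (28.8623 + 16.6400 + 26.0622) = 24.0528 / 71.5645 = 0.33610

0.336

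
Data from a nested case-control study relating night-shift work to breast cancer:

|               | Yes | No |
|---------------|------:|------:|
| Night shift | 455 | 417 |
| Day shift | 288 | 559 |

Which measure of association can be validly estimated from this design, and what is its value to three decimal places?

Cells: a = 455, b = 417, c = 288, d = 559.
This is a nested case-control study: participants were sampled on outcome status, so risks in the source population cannot be estimated directly — relative risk is not valid here. The odds ratio is the appropriate measure.
OR = (a·d)/(b·c) = (455 × 559) / (417 × 288) = 254345 / 120096 = 2.11785

2.118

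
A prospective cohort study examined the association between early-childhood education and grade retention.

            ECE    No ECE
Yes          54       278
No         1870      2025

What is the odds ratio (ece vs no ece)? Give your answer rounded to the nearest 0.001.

Reading the table with exposure as columns: a = 54 (ECE, case), b = 1870 (ECE, non-case), c = 278 (No ECE, case), d = 2025.
OR = (a·d)/(b·c) = (54 × 2025) / (1870 × 278) = 109350 / 519860 = 0.21035
Exposure is associated with lower odds of grade retention (OR = 0.21 < 1).

0.210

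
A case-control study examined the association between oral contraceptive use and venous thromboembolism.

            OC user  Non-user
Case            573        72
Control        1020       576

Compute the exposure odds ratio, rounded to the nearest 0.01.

Reading the table with exposure as columns: a = 573 (OC user, case), b = 1020 (OC user, non-case), c = 72 (Non-user, case), d = 576.
OR = (a·d)/(b·c) = (573 × 576) / (1020 × 72) = 330048 / 73440 = 4.49412
The odds of venous thromboembolism are about 4.49 times as high in the oc user group.

4.49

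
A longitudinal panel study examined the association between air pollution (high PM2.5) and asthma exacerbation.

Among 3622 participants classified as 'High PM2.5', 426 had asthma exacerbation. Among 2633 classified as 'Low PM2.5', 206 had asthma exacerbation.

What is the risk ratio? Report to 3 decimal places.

From the description: a = 426, b = 3196, c = 206, d = 2427.
Risk in exposed = 426/3622 = 0.11761; risk in unexposed = 206/2633 = 0.07824.
RR = 0.11761 / 0.07824 = 1.50330
The risk among the exposed is 1.50 times that among the unexposed.

1.503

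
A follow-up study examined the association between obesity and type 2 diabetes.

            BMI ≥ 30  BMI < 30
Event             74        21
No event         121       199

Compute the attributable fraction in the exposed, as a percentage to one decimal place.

Reading the table with exposure as columns: a = 74 (BMI ≥ 30, case), b = 121 (BMI ≥ 30, non-case), c = 21 (BMI < 30, case), d = 199.
Risk in exposed = 74/195 = 0.37949; risk in unexposed = 21/220 = 0.09545.
RR = 0.37949/0.09545 = 3.97558
AR% = (RR − 1)/RR × 100 = (3.97558 − 1)/3.97558 × 100 = 74.8464%

74.8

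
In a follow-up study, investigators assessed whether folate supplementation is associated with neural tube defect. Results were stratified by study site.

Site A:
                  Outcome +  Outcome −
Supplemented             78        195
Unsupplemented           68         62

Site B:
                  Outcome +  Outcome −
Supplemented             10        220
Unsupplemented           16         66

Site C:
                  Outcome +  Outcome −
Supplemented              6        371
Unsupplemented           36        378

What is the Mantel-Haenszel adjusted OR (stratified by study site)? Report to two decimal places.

0.28

OR_MH = Σ(aᵢdᵢ/nᵢ) / Σ(bᵢcᵢ/nᵢ), where nᵢ is the stratum total.
Stratum 1 (Site A): n = 403; a·d/n = 78·62/403 = 12.0000; b·c/n = 195·68/403 = 32.9032
Stratum 2 (Site B): n = 312; a·d/n = 10·66/312 = 2.1154; b·c/n = 220·16/312 = 11.2821
Stratum 3 (Site C): n = 791; a·d/n = 6·378/791 = 2.8673; b·c/n = 371·36/791 = 16.8850
OR_MH = (12.0000 + 2.1154 + 2.8673) / (32.9032 + 11.2821 + 16.8850) = 16.9826 / 61.0702 = 0.27808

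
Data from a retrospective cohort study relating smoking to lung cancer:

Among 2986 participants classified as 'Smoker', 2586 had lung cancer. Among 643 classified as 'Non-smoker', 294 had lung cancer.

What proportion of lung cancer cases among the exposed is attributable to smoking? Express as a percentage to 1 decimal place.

47.2

From the description: a = 2586, b = 400, c = 294, d = 349.
Risk in exposed = 2586/2986 = 0.86604; risk in unexposed = 294/643 = 0.45723.
RR = 0.86604/0.45723 = 1.89410
AR% = (RR − 1)/RR × 100 = (1.89410 − 1)/1.89410 × 100 = 47.2044%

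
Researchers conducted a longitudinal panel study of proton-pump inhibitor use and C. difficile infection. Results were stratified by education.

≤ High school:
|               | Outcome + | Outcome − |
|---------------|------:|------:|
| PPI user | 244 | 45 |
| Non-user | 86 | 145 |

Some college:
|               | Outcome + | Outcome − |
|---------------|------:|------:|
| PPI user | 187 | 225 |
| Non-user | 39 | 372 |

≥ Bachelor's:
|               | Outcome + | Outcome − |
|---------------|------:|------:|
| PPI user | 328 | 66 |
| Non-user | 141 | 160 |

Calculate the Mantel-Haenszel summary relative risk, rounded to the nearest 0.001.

RR_MH = Σ(aᵢ·n₀ᵢ/nᵢ) / Σ(cᵢ·n₁ᵢ/nᵢ), with n₁ᵢ = aᵢ+bᵢ (exposed), n₀ᵢ = cᵢ+dᵢ (unexposed), nᵢ = n₁ᵢ+n₀ᵢ.
Stratum 1 (≤ High school): n₁ = 289, n₀ = 231, n = 520; a·n₀/n = 244·231/520 = 108.3923; c·n₁/n = 86·289/520 = 47.7962
Stratum 2 (Some college): n₁ = 412, n₀ = 411, n = 823; a·n₀/n = 187·411/823 = 93.3864; c·n₁/n = 39·412/823 = 19.5237
Stratum 3 (≥ Bachelor's): n₁ = 394, n₀ = 301, n = 695; a·n₀/n = 328·301/695 = 142.0547; c·n₁/n = 141·394/695 = 79.9338
RR_MH = (108.3923 + 93.3864 + 142.0547) / (47.7962 + 19.5237 + 79.9338) = 343.8334 / 147.2537 = 2.33497

2.335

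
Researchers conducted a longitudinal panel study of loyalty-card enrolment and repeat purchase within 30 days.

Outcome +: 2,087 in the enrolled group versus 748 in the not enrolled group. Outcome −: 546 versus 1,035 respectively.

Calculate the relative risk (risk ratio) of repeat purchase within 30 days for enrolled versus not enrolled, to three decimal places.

1.889

From the description: a = 2087, b = 546, c = 748, d = 1035.
Risk in exposed = 2087/2633 = 0.79263; risk in unexposed = 748/1783 = 0.41952.
RR = 0.79263 / 0.41952 = 1.88939
The risk among the exposed is 1.89 times that among the unexposed.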